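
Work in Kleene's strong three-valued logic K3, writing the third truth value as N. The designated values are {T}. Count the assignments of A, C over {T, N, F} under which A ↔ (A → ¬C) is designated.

Designated under: (A=T, C=F).

1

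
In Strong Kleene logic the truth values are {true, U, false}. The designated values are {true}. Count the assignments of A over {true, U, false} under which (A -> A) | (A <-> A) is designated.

A=true: true ✓
A=U: U ·
A=false: true ✓

2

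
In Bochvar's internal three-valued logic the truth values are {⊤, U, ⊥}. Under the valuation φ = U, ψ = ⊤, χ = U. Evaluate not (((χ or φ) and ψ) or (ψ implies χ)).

U

χ or φ = U or U = U
(χ or φ) and ψ = U and ⊤ = U
ψ implies χ = ⊤ implies U = U  [any arg is the third value ⇒ result is the third value]
((χ or φ) and ψ) or (ψ implies χ) = U or U = U
not (((χ or φ) and ψ) or (ψ implies χ)) = not U = U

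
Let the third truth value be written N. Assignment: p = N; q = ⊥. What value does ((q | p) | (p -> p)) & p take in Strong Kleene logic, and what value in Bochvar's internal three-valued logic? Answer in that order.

In Strong Kleene logic: q | p = ⊥ | N = N
p -> p = N -> N = N
(q | p) | (p -> p) = N | N = N
((q | p) | (p -> p)) & p = N & N = N
In Bochvar's internal three-valued logic: q | p = ⊥ | N = N
p -> p = N -> N = N  [any arg is the third value ⇒ result is the third value]
(q | p) | (p -> p) = N | N = N
((q | p) | (p -> p)) & p = N & N = N

N; N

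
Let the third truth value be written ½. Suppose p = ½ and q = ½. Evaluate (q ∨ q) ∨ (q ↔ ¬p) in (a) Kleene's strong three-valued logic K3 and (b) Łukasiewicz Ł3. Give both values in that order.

½; T

In Kleene's strong three-valued logic K3: q ∨ q = ½ ∨ ½ = ½
¬p = ¬½ = ½
q ↔ ¬p = ½ ↔ ½ = ½
(q ∨ q) ∨ (q ↔ ¬p) = ½ ∨ ½ = ½
In Łukasiewicz Ł3: q ∨ q = ½ ∨ ½ = ½
¬p = ¬½ = ½
q ↔ ¬p = ½ ↔ ½ = T
(q ∨ q) ∨ (q ↔ ¬p) = ½ ∨ T = T
They differ because Kleene's strong three-valued logic K3 and Łukasiewicz Ł3 treat ½ differently under implication.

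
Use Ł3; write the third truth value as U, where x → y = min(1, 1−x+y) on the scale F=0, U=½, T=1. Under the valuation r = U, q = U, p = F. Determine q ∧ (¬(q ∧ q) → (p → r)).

q ∧ q = U ∧ U = U
¬(q ∧ q) = ¬U = U
p → r = F → U = T
¬(q ∧ q) → (p → r) = U → T = T
q ∧ (¬(q ∧ q) → (p → r)) = U ∧ T = U

U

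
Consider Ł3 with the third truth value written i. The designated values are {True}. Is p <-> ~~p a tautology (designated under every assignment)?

Every assignment of p over {True, i, False} gives a value in {True}.
In particular, with p=i: p <-> ~~p = True.

Yes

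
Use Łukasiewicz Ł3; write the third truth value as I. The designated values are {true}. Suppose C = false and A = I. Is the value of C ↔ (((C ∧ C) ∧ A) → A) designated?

C ∧ C = false ∧ false = false
(C ∧ C) ∧ A = false ∧ I = false
((C ∧ C) ∧ A) → A = false → I = true  [min(1, 1−0+½)]
C ↔ (((C ∧ C) ∧ A) → A) = false ↔ true = false
false ∉ {true}.

No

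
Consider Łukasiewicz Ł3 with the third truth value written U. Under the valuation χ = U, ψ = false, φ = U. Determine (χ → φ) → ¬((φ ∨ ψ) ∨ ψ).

U

χ → φ = U → U = true
φ ∨ ψ = U ∨ false = U
(φ ∨ ψ) ∨ ψ = U ∨ false = U
¬((φ ∨ ψ) ∨ ψ) = ¬U = U
(χ → φ) → ¬((φ ∨ ψ) ∨ ψ) = true → U = U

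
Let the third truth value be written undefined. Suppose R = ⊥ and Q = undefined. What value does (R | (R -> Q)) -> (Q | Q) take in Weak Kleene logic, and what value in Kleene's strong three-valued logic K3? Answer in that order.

undefined; undefined

In Weak Kleene logic: R -> Q = ⊥ -> undefined = undefined
R | (R -> Q) = ⊥ | undefined = undefined
Q | Q = undefined | undefined = undefined
(R | (R -> Q)) -> (Q | Q) = undefined -> undefined = undefined
In Kleene's strong three-valued logic K3: R -> Q = ⊥ -> undefined = ⊤  [~⊥ | undefined]
R | (R -> Q) = ⊥ | ⊤ = ⊤
Q | Q = undefined | undefined = undefined
(R | (R -> Q)) -> (Q | Q) = ⊤ -> undefined = undefined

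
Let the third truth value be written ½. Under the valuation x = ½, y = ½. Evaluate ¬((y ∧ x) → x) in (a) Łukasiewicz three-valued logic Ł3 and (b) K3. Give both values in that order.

In Łukasiewicz three-valued logic Ł3: y ∧ x = ½ ∧ ½ = ½
(y ∧ x) → x = ½ → ½ = 1  [min(1, 1−½+½)]
¬((y ∧ x) → x) = ¬1 = 0
In K3: y ∧ x = ½ ∧ ½ = ½
(y ∧ x) → x = ½ → ½ = ½  [¬½ ∨ ½]
¬((y ∧ x) → x) = ¬½ = ½
They differ because Łukasiewicz three-valued logic Ł3 and K3 treat ½ differently under implication.

0; ½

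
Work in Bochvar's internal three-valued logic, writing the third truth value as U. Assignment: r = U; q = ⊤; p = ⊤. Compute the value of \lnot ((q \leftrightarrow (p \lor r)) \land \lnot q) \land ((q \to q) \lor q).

U

p \lor r = ⊤ \lor U = U
q \leftrightarrow (p \lor r) = ⊤ \leftrightarrow U = U
\lnot q = \lnot ⊤ = ⊥
(q \leftrightarrow (p \lor r)) \land \lnot q = U \land ⊥ = U
\lnot ((q \leftrightarrow (p \lor r)) \land \lnot q) = \lnot U = U
q \to q = ⊤ \to ⊤ = ⊤
(q \to q) \lor q = ⊤ \lor ⊤ = ⊤
\lnot ((q \leftrightarrow (p \lor r)) \land \lnot q) \land ((q \to q) \lor q) = U \land ⊤ = U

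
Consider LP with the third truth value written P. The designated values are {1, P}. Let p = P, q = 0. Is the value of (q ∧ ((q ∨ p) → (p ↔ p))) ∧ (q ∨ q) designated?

q ∨ p = 0 ∨ P = P
p ↔ p = P ↔ P = P
(q ∨ p) → (p ↔ p) = P → P = P  [¬P ∨ P]
q ∧ ((q ∨ p) → (p ↔ p)) = 0 ∧ P = 0
q ∨ q = 0 ∨ 0 = 0
(q ∧ ((q ∨ p) → (p ↔ p))) ∧ (q ∨ q) = 0 ∧ 0 = 0
0 ∉ {1, P}.

No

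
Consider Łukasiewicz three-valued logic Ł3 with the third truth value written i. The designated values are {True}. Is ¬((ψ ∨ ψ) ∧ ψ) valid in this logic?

Countermodel: ψ=True gives False, which is not designated.

No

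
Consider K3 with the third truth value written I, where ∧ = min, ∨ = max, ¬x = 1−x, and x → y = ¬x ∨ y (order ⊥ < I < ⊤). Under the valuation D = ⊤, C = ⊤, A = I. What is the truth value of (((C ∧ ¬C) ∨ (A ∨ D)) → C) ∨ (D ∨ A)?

¬C = ¬⊤ = ⊥
C ∧ ¬C = ⊤ ∧ ⊥ = ⊥
A ∨ D = I ∨ ⊤ = ⊤
(C ∧ ¬C) ∨ (A ∨ D) = ⊥ ∨ ⊤ = ⊤
((C ∧ ¬C) ∨ (A ∨ D)) → C = ⊤ → ⊤ = ⊤
D ∨ A = ⊤ ∨ I = ⊤
(((C ∧ ¬C) ∨ (A ∨ D)) → C) ∨ (D ∨ A) = ⊤ ∨ ⊤ = ⊤

⊤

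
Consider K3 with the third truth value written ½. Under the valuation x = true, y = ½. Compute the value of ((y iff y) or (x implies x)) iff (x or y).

true

y iff y = ½ iff ½ = ½
x implies x = true implies true = true
(y iff y) or (x implies x) = ½ or true = true
x or y = true or ½ = true
((y iff y) or (x implies x)) iff (x or y) = true iff true = true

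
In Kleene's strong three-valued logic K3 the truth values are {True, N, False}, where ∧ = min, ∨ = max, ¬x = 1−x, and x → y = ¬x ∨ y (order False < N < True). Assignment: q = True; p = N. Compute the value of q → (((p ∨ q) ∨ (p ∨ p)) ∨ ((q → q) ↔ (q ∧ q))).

True

p ∨ q = N ∨ True = True
p ∨ p = N ∨ N = N
(p ∨ q) ∨ (p ∨ p) = True ∨ N = True
q → q = True → True = True
q ∧ q = True ∧ True = True
(q → q) ↔ (q ∧ q) = True ↔ True = True
((p ∨ q) ∨ (p ∨ p)) ∨ ((q → q) ↔ (q ∧ q)) = True ∨ True = True
q → (((p ∨ q) ∨ (p ∨ p)) ∨ ((q → q) ↔ (q ∧ q))) = True → True = True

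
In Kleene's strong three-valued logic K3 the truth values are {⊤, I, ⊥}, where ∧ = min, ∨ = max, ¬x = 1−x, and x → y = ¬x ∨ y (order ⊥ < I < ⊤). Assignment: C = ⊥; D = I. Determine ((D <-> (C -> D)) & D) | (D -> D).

I

C -> D = ⊥ -> I = ⊤  [~⊥ | I]
D <-> (C -> D) = I <-> ⊤ = I
(D <-> (C -> D)) & D = I & I = I
D -> D = I -> I = I
((D <-> (C -> D)) & D) | (D -> D) = I | I = I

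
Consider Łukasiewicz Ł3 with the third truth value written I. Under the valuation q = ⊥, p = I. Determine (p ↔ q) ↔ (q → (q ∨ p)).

p ↔ q = I ↔ ⊥ = I
q ∨ p = ⊥ ∨ I = I
q → (q ∨ p) = ⊥ → I = ⊤
(p ↔ q) ↔ (q → (q ∨ p)) = I ↔ ⊤ = I

I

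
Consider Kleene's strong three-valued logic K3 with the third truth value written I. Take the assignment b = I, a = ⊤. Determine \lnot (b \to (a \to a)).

⊥

a \to a = ⊤ \to ⊤ = ⊤
b \to (a \to a) = I \to ⊤ = ⊤  [\lnot I \lor ⊤]
\lnot (b \to (a \to a)) = \lnot ⊤ = ⊥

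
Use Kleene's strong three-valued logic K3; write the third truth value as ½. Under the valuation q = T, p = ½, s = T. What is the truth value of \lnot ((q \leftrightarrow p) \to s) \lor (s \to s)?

T

q \leftrightarrow p = T \leftrightarrow ½ = ½
(q \leftrightarrow p) \to s = ½ \to T = T
\lnot ((q \leftrightarrow p) \to s) = \lnot T = F
s \to s = T \to T = T
\lnot ((q \leftrightarrow p) \to s) \lor (s \to s) = F \lor T = T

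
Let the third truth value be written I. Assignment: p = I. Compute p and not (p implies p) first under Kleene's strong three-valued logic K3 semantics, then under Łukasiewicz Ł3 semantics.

I; False

In Kleene's strong three-valued logic K3: p implies p = I implies I = I  [not I or I]
not (p implies p) = not I = I
p and not (p implies p) = I and I = I
In Łukasiewicz Ł3: p implies p = I implies I = True  [min(1, 1−½+½)]
not (p implies p) = not True = False
p and not (p implies p) = I and False = False
They differ because Kleene's strong three-valued logic K3 and Łukasiewicz Ł3 treat I differently under implication.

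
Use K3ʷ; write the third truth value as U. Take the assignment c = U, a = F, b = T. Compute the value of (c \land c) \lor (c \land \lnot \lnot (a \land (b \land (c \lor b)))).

c \land c = U \land U = U
c \lor b = U \lor T = U
b \land (c \lor b) = T \land U = U
a \land (b \land (c \lor b)) = F \land U = U
\lnot (a \land (b \land (c \lor b))) = \lnot U = U
\lnot \lnot (a \land (b \land (c \lor b))) = \lnot U = U
c \land \lnot \lnot (a \land (b \land (c \lor b))) = U \land U = U
(c \land c) \lor (c \land \lnot \lnot (a \land (b \land (c \lor b)))) = U \lor U = U

U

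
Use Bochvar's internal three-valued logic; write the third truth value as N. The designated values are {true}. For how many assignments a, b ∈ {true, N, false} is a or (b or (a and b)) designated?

3

Designated under: (a=true, b=true); (a=true, b=false); (a=false, b=true).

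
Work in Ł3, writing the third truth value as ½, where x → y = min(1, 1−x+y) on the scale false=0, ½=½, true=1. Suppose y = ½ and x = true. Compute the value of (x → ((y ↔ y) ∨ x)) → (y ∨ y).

y ↔ y = ½ ↔ ½ = true  [1 − |½−½|]
(y ↔ y) ∨ x = true ∨ true = true
x → ((y ↔ y) ∨ x) = true → true = true
y ∨ y = ½ ∨ ½ = ½
(x → ((y ↔ y) ∨ x)) → (y ∨ y) = true → ½ = ½

½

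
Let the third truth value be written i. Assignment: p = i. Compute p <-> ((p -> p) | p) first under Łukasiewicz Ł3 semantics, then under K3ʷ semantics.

In Łukasiewicz Ł3: p -> p = i -> i = ⊤  [min(1, 1−½+½)]
(p -> p) | p = ⊤ | i = ⊤
p <-> ((p -> p) | p) = i <-> ⊤ = i
In K3ʷ: p -> p = i -> i = i  [any arg is the third value ⇒ result is the third value]
(p -> p) | p = i | i = i
p <-> ((p -> p) | p) = i <-> i = i

i; i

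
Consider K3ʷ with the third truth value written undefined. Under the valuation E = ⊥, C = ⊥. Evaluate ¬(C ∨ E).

C ∨ E = ⊥ ∨ ⊥ = ⊥
¬(C ∨ E) = ¬⊥ = ⊤

⊤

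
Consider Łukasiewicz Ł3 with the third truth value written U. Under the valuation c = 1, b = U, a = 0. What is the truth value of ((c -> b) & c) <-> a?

U

c -> b = 1 -> U = U  [min(1, 1−1+½)]
(c -> b) & c = U & 1 = U
((c -> b) & c) <-> a = U <-> 0 = U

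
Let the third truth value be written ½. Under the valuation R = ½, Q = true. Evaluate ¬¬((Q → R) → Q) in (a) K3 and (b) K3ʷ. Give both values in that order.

In K3: Q → R = true → ½ = ½  [¬true ∨ ½]
(Q → R) → Q = ½ → true = true
¬((Q → R) → Q) = ¬true = false
¬¬((Q → R) → Q) = ¬false = true
In K3ʷ: Q → R = true → ½ = ½  [any arg is the third value ⇒ result is the third value]
(Q → R) → Q = ½ → true = ½
¬((Q → R) → Q) = ¬½ = ½
¬¬((Q → R) → Q) = ¬½ = ½
They differ because K3 and K3ʷ treat ½ differently under the binary connectives.

true; ½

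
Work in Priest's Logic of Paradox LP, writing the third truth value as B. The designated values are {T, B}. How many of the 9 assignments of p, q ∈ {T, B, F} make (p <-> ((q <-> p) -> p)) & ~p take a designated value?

Of the 9 assignments, 5 give a value in {T, B}.

5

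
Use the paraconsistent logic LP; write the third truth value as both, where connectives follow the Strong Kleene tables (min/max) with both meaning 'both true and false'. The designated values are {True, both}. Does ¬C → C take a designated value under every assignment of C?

Countermodel: C=False gives False, which is not designated.

No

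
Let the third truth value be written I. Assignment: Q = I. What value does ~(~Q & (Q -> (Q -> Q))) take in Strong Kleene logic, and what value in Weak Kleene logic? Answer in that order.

In Strong Kleene logic: ~Q = ~I = I
Q -> Q = I -> I = I  [~I | I]
Q -> (Q -> Q) = I -> I = I
~Q & (Q -> (Q -> Q)) = I & I = I
~(~Q & (Q -> (Q -> Q))) = ~I = I
In Weak Kleene logic: ~Q = ~I = I
Q -> Q = I -> I = I
Q -> (Q -> Q) = I -> I = I
~Q & (Q -> (Q -> Q)) = I & I = I
~(~Q & (Q -> (Q -> Q))) = ~I = I

I; I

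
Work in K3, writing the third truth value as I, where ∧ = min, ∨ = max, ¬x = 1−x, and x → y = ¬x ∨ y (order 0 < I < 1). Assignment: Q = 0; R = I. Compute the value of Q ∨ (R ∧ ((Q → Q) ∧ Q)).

0

Q → Q = 0 → 0 = 1
(Q → Q) ∧ Q = 1 ∧ 0 = 0
R ∧ ((Q → Q) ∧ Q) = I ∧ 0 = 0
Q ∨ (R ∧ ((Q → Q) ∧ Q)) = 0 ∨ 0 = 0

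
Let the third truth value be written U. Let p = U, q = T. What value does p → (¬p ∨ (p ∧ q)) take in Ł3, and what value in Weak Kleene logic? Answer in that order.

T; U

In Ł3: ¬p = ¬U = U
p ∧ q = U ∧ T = U
¬p ∨ (p ∧ q) = U ∨ U = U
p → (¬p ∨ (p ∧ q)) = U → U = T  [min(1, 1−½+½)]
In Weak Kleene logic: ¬p = ¬U = U
p ∧ q = U ∧ T = U
¬p ∨ (p ∧ q) = U ∨ U = U
p → (¬p ∨ (p ∧ q)) = U → U = U  [any arg is the third value ⇒ result is the third value]
They differ because Ł3 and Weak Kleene logic treat U differently under the binary connectives.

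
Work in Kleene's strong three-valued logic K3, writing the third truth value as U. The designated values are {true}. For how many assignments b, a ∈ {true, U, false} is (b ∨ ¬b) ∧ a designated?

Designated under: (b=true, a=true); (b=false, a=true).

2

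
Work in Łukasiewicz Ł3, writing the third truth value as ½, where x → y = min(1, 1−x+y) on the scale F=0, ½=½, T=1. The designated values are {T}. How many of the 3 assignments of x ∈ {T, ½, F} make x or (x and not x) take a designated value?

1

x=T: T ✓
x=½: ½ ·
x=F: F ·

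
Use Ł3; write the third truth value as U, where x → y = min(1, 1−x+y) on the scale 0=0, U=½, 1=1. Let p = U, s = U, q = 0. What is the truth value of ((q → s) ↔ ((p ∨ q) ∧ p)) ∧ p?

q → s = 0 → U = 1  [min(1, 1−0+½)]
p ∨ q = U ∨ 0 = U
(p ∨ q) ∧ p = U ∧ U = U
(q → s) ↔ ((p ∨ q) ∧ p) = 1 ↔ U = U
((q → s) ↔ ((p ∨ q) ∧ p)) ∧ p = U ∧ U = U

U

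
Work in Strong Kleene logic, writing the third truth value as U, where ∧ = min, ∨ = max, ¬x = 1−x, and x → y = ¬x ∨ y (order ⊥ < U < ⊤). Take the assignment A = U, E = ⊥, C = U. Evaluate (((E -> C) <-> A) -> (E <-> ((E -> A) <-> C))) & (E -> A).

E -> C = ⊥ -> U = ⊤  [~⊥ | U]
(E -> C) <-> A = ⊤ <-> U = U
E -> A = ⊥ -> U = ⊤
(E -> A) <-> C = ⊤ <-> U = U
E <-> ((E -> A) <-> C) = ⊥ <-> U = U
((E -> C) <-> A) -> (E <-> ((E -> A) <-> C)) = U -> U = U
E -> A = ⊥ -> U = ⊤
(((E -> C) <-> A) -> (E <-> ((E -> A) <-> C))) & (E -> A) = U & ⊤ = U

U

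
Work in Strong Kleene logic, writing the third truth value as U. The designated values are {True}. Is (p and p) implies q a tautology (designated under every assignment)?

Countermodel: p=True, q=U gives U, which is not designated.

No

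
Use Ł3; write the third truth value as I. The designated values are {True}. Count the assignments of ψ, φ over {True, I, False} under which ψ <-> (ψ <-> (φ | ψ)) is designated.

5

Of the 9 assignments, 5 give a value in {True}.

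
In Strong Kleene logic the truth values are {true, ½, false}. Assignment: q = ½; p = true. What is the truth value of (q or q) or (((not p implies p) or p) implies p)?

q or q = ½ or ½ = ½
not p = not true = false
not p implies p = false implies true = true
(not p implies p) or p = true or true = true
((not p implies p) or p) implies p = true implies true = true
(q or q) or (((not p implies p) or p) implies p) = ½ or true = true

true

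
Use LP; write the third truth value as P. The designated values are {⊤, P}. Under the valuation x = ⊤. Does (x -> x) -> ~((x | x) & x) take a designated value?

No

x -> x = ⊤ -> ⊤ = ⊤
x | x = ⊤ | ⊤ = ⊤
(x | x) & x = ⊤ & ⊤ = ⊤
~((x | x) & x) = ~⊤ = ⊥
(x -> x) -> ~((x | x) & x) = ⊤ -> ⊥ = ⊥
⊥ ∉ {⊤, P}.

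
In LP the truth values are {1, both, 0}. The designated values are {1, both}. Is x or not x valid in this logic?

Every assignment of x over {1, both, 0} gives a value in {1, both}.
In particular, with x=both: x or not x = both.

Yes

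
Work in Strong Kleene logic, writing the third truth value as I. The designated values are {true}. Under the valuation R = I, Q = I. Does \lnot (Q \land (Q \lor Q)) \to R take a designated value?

Q \lor Q = I \lor I = I
Q \land (Q \lor Q) = I \land I = I
\lnot (Q \land (Q \lor Q)) = \lnot I = I
\lnot (Q \land (Q \lor Q)) \to R = I \to I = I  [\lnot I \lor I]
I ∉ {true}.

No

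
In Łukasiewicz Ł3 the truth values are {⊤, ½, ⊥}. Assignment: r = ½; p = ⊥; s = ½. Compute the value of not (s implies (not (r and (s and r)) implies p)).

⊥

s and r = ½ and ½ = ½
r and (s and r) = ½ and ½ = ½
not (r and (s and r)) = not ½ = ½
not (r and (s and r)) implies p = ½ implies ⊥ = ½  [min(1, 1−½+0)]
s implies (not (r and (s and r)) implies p) = ½ implies ½ = ⊤
not (s implies (not (r and (s and r)) implies p)) = not ⊤ = ⊥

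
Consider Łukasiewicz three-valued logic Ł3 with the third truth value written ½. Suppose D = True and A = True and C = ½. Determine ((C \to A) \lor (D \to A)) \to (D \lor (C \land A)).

True

C \to A = ½ \to True = True  [min(1, 1−½+1)]
D \to A = True \to True = True
(C \to A) \lor (D \to A) = True \lor True = True
C \land A = ½ \land True = ½
D \lor (C \land A) = True \lor ½ = True
((C \to A) \lor (D \to A)) \to (D \lor (C \land A)) = True \to True = True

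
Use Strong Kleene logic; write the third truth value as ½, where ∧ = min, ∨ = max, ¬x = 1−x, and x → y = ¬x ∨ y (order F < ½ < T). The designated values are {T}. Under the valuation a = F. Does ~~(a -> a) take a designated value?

a -> a = F -> F = T
~(a -> a) = ~T = F
~~(a -> a) = ~F = T
T ∈ {T}.

Yes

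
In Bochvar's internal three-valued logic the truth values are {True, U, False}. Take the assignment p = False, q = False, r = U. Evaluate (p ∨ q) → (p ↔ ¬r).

U

p ∨ q = False ∨ False = False
¬r = ¬U = U
p ↔ ¬r = False ↔ U = U
(p ∨ q) → (p ↔ ¬r) = False → U = U  [any arg is the third value ⇒ result is the third value]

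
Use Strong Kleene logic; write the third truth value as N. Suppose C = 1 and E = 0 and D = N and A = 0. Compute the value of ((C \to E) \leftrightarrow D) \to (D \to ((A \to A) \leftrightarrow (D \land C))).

C \to E = 1 \to 0 = 0
(C \to E) \leftrightarrow D = 0 \leftrightarrow N = N
A \to A = 0 \to 0 = 1
D \land C = N \land 1 = N
(A \to A) \leftrightarrow (D \land C) = 1 \leftrightarrow N = N
D \to ((A \to A) \leftrightarrow (D \land C)) = N \to N = N  [\lnot N \lor N]
((C \to E) \leftrightarrow D) \to (D \to ((A \to A) \leftrightarrow (D \land C))) = N \to N = N

N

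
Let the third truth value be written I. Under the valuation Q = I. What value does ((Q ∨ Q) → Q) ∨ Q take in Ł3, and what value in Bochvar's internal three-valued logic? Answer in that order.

In Ł3: Q ∨ Q = I ∨ I = I
(Q ∨ Q) → Q = I → I = T
((Q ∨ Q) → Q) ∨ Q = T ∨ I = T
In Bochvar's internal three-valued logic: Q ∨ Q = I ∨ I = I
(Q ∨ Q) → Q = I → I = I
((Q ∨ Q) → Q) ∨ Q = I ∨ I = I
They differ because Ł3 and Bochvar's internal three-valued logic treat I differently under the binary connectives.

T; I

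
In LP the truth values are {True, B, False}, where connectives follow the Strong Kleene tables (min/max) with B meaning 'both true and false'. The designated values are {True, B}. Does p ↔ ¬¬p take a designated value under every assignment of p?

Every assignment of p over {True, B, False} gives a value in {True, B}.
In particular, with p=B: p ↔ ¬¬p = B.

Yes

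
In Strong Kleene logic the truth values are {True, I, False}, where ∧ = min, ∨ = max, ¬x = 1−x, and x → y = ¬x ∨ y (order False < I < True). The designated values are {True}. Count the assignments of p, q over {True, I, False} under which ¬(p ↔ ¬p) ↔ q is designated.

2

Designated under: (p=True, q=True); (p=False, q=True).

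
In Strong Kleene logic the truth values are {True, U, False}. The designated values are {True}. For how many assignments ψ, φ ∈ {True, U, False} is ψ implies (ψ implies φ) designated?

Of the 9 assignments, 5 give a value in {True}.

5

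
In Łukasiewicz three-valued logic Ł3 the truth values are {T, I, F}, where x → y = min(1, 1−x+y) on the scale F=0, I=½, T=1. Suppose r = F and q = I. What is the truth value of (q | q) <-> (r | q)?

T

q | q = I | I = I
r | q = F | I = I
(q | q) <-> (r | q) = I <-> I = T  [1 − |½−½|]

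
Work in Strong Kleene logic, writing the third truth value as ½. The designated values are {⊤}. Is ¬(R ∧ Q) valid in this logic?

Countermodel: R=⊤, Q=⊤ gives ⊥, which is not designated.

No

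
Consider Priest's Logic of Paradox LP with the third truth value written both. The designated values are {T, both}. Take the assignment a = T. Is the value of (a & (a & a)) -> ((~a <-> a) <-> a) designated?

No

a & a = T & T = T
a & (a & a) = T & T = T
~a = ~T = F
~a <-> a = F <-> T = F
(~a <-> a) <-> a = F <-> T = F
(a & (a & a)) -> ((~a <-> a) <-> a) = T -> F = F
F ∉ {T, both}.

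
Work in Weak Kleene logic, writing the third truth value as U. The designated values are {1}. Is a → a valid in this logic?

Countermodel: a=U gives U, which is not designated.

No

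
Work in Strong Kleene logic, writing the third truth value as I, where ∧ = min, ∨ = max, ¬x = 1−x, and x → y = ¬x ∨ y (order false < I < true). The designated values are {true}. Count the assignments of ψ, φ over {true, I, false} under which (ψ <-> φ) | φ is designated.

4

Designated under: (ψ=true, φ=true); (ψ=I, φ=true); (ψ=false, φ=true); (ψ=false, φ=false).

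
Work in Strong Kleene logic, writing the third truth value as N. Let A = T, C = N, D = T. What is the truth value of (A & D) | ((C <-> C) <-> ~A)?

A & D = T & T = T
C <-> C = N <-> N = N
~A = ~T = F
(C <-> C) <-> ~A = N <-> F = N
(A & D) | ((C <-> C) <-> ~A) = T | N = T

T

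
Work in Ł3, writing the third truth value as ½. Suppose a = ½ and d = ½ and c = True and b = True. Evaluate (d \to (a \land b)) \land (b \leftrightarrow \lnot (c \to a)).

a \land b = ½ \land True = ½
d \to (a \land b) = ½ \to ½ = True
c \to a = True \to ½ = ½
\lnot (c \to a) = \lnot ½ = ½
b \leftrightarrow \lnot (c \to a) = True \leftrightarrow ½ = ½
(d \to (a \land b)) \land (b \leftrightarrow \lnot (c \to a)) = True \land ½ = ½

½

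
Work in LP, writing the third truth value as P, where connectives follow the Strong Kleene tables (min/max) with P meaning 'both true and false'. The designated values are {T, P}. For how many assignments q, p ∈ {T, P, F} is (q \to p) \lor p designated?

8

Of the 9 assignments, 8 give a value in {T, P}.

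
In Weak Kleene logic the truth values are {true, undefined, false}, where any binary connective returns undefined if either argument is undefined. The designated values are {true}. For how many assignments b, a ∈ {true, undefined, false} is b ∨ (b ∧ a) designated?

2

Designated under: (b=true, a=true); (b=true, a=false).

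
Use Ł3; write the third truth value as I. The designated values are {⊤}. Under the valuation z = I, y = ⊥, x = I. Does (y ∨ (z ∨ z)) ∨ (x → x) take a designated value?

z ∨ z = I ∨ I = I
y ∨ (z ∨ z) = ⊥ ∨ I = I
x → x = I → I = ⊤  [min(1, 1−½+½)]
(y ∨ (z ∨ z)) ∨ (x → x) = I ∨ ⊤ = ⊤
⊤ ∈ {⊤}.

Yes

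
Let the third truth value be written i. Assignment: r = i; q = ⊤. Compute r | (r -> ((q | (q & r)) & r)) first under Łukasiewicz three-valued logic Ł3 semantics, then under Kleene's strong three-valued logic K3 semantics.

In Łukasiewicz three-valued logic Ł3: q & r = ⊤ & i = i
q | (q & r) = ⊤ | i = ⊤
(q | (q & r)) & r = ⊤ & i = i
r -> ((q | (q & r)) & r) = i -> i = ⊤
r | (r -> ((q | (q & r)) & r)) = i | ⊤ = ⊤
In Kleene's strong three-valued logic K3: q & r = ⊤ & i = i
q | (q & r) = ⊤ | i = ⊤
(q | (q & r)) & r = ⊤ & i = i
r -> ((q | (q & r)) & r) = i -> i = i
r | (r -> ((q | (q & r)) & r)) = i | i = i
They differ because Łukasiewicz three-valued logic Ł3 and Kleene's strong three-valued logic K3 treat i differently under implication.

⊤; i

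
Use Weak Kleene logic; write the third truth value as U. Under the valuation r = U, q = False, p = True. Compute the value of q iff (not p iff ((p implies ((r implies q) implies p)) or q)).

U

not p = not True = False
r implies q = U implies False = U
(r implies q) implies p = U implies True = U
p implies ((r implies q) implies p) = True implies U = U
(p implies ((r implies q) implies p)) or q = U or False = U
not p iff ((p implies ((r implies q) implies p)) or q) = False iff U = U
q iff (not p iff ((p implies ((r implies q) implies p)) or q)) = False iff U = U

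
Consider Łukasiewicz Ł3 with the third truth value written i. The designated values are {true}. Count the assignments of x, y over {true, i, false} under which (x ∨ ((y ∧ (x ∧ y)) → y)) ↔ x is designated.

Designated under: (x=true, y=true); (x=true, y=i); (x=true, y=false).

3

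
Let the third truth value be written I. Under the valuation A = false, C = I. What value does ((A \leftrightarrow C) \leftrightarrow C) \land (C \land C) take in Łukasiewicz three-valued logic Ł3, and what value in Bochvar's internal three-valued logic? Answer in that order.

I; I

In Łukasiewicz three-valued logic Ł3: A \leftrightarrow C = false \leftrightarrow I = I  [1 − |0−½|]
(A \leftrightarrow C) \leftrightarrow C = I \leftrightarrow I = true
C \land C = I \land I = I
((A \leftrightarrow C) \leftrightarrow C) \land (C \land C) = true \land I = I
In Bochvar's internal three-valued logic: A \leftrightarrow C = false \leftrightarrow I = I
(A \leftrightarrow C) \leftrightarrow C = I \leftrightarrow I = I
C \land C = I \land I = I
((A \leftrightarrow C) \leftrightarrow C) \land (C \land C) = I \land I = I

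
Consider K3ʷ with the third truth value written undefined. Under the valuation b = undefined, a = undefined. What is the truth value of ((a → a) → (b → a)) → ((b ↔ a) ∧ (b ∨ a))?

a → a = undefined → undefined = undefined
b → a = undefined → undefined = undefined
(a → a) → (b → a) = undefined → undefined = undefined
b ↔ a = undefined ↔ undefined = undefined
b ∨ a = undefined ∨ undefined = undefined
(b ↔ a) ∧ (b ∨ a) = undefined ∧ undefined = undefined
((a → a) → (b → a)) → ((b ↔ a) ∧ (b ∨ a)) = undefined → undefined = undefined

undefined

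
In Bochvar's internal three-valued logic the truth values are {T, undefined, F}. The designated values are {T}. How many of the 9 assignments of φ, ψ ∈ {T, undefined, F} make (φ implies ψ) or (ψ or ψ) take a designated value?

Designated under: (φ=T, ψ=T); (φ=F, ψ=T); (φ=F, ψ=F).

3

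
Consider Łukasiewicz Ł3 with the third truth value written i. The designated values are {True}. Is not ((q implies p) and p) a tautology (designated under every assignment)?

No

Countermodel: q=True, p=True gives False, which is not designated.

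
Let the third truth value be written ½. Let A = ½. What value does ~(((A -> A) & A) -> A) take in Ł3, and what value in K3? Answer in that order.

In Ł3: A -> A = ½ -> ½ = ⊤
(A -> A) & A = ⊤ & ½ = ½
((A -> A) & A) -> A = ½ -> ½ = ⊤
~(((A -> A) & A) -> A) = ~⊤ = ⊥
In K3: A -> A = ½ -> ½ = ½  [~½ | ½]
(A -> A) & A = ½ & ½ = ½
((A -> A) & A) -> A = ½ -> ½ = ½
~(((A -> A) & A) -> A) = ~½ = ½
They differ because Ł3 and K3 treat ½ differently under implication.

⊥; ½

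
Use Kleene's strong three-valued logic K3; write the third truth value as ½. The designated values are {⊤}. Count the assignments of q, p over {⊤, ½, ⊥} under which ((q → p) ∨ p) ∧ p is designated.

3

Designated under: (q=⊤, p=⊤); (q=½, p=⊤); (q=⊥, p=⊤).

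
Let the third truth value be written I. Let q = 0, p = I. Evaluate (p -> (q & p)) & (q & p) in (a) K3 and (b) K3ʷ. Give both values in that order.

0; I

In K3: q & p = 0 & I = 0
p -> (q & p) = I -> 0 = I  [~I | 0]
q & p = 0 & I = 0
(p -> (q & p)) & (q & p) = I & 0 = 0
In K3ʷ: q & p = 0 & I = I
p -> (q & p) = I -> I = I  [any arg is the third value ⇒ result is the third value]
q & p = 0 & I = I
(p -> (q & p)) & (q & p) = I & I = I
They differ because K3 and K3ʷ treat I differently under the binary connectives.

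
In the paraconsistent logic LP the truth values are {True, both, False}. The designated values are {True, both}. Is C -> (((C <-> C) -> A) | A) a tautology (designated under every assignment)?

Countermodel: C=True, A=False gives False, which is not designated.

No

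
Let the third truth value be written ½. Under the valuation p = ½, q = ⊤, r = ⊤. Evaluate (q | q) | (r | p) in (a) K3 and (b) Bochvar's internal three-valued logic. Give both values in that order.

⊤; ½

In K3: q | q = ⊤ | ⊤ = ⊤
r | p = ⊤ | ½ = ⊤
(q | q) | (r | p) = ⊤ | ⊤ = ⊤
In Bochvar's internal three-valued logic: q | q = ⊤ | ⊤ = ⊤
r | p = ⊤ | ½ = ½
(q | q) | (r | p) = ⊤ | ½ = ½
They differ because K3 and Bochvar's internal three-valued logic treat ½ differently under the binary connectives.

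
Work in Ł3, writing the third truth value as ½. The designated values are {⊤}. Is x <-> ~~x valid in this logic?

Yes

Every assignment of x over {⊤, ½, ⊥} gives a value in {⊤}.
In particular, with x=½: x <-> ~~x = ⊤.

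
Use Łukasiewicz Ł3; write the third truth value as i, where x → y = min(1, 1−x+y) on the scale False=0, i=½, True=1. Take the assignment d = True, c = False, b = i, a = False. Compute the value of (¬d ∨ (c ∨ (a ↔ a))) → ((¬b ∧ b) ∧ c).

¬d = ¬True = False
a ↔ a = False ↔ False = True
c ∨ (a ↔ a) = False ∨ True = True
¬d ∨ (c ∨ (a ↔ a)) = False ∨ True = True
¬b = ¬i = i
¬b ∧ b = i ∧ i = i
(¬b ∧ b) ∧ c = i ∧ False = False
(¬d ∨ (c ∨ (a ↔ a))) → ((¬b ∧ b) ∧ c) = True → False = False

False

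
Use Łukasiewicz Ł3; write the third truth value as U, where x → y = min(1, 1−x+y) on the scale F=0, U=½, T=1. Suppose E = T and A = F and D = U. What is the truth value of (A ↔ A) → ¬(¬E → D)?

A ↔ A = F ↔ F = T
¬E = ¬T = F
¬E → D = F → U = T  [min(1, 1−0+½)]
¬(¬E → D) = ¬T = F
(A ↔ A) → ¬(¬E → D) = T → F = F

F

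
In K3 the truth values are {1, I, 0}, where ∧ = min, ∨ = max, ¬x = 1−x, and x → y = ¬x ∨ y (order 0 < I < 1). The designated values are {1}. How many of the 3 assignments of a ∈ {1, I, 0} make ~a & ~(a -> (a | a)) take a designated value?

a=1: 0 ·
a=I: I ·
a=0: 0 ·

0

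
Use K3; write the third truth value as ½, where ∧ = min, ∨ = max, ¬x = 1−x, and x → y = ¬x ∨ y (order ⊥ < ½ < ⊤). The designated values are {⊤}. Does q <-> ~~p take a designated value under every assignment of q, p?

No

Countermodel: q=⊤, p=½ gives ½, which is not designated.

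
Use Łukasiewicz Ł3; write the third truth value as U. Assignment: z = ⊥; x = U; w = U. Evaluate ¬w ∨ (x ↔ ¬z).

¬w = ¬U = U
¬z = ¬⊥ = ⊤
x ↔ ¬z = U ↔ ⊤ = U  [1 − |½−1|]
¬w ∨ (x ↔ ¬z) = U ∨ U = U

U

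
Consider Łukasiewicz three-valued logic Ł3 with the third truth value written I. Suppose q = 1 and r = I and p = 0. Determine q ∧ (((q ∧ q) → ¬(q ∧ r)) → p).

q ∧ q = 1 ∧ 1 = 1
q ∧ r = 1 ∧ I = I
¬(q ∧ r) = ¬I = I
(q ∧ q) → ¬(q ∧ r) = 1 → I = I  [min(1, 1−1+½)]
((q ∧ q) → ¬(q ∧ r)) → p = I → 0 = I
q ∧ (((q ∧ q) → ¬(q ∧ r)) → p) = 1 ∧ I = I

I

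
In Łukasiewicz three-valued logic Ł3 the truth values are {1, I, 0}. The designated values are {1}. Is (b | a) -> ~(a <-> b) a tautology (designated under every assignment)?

No

Countermodel: b=1, a=1 gives 0, which is not designated.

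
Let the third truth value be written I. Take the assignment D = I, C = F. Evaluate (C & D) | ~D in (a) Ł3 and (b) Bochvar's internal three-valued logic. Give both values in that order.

In Ł3: C & D = F & I = F
~D = ~I = I
(C & D) | ~D = F | I = I
In Bochvar's internal three-valued logic: C & D = F & I = I
~D = ~I = I
(C & D) | ~D = I | I = I

I; I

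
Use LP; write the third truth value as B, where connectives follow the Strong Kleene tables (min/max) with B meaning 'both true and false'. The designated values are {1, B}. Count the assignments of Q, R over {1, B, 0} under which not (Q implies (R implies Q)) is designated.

2

Designated under: (Q=B, R=1); (Q=B, R=B).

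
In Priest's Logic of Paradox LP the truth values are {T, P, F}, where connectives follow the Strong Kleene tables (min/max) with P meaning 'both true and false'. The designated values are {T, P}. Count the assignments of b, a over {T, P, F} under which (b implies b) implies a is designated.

Of the 9 assignments, 7 give a value in {T, P}.

7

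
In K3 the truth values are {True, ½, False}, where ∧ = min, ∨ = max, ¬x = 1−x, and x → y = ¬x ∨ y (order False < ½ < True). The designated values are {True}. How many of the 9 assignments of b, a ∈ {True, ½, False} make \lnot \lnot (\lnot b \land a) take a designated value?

Designated under: (b=False, a=True).

1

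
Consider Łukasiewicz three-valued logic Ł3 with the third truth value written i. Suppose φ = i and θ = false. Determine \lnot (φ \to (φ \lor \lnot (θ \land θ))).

false

θ \land θ = false \land false = false
\lnot (θ \land θ) = \lnot false = true
φ \lor \lnot (θ \land θ) = i \lor true = true
φ \to (φ \lor \lnot (θ \land θ)) = i \to true = true  [min(1, 1−½+1)]
\lnot (φ \to (φ \lor \lnot (θ \land θ))) = \lnot true = false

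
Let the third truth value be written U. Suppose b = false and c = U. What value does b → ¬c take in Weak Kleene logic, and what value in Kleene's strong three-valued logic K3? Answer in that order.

U; true

In Weak Kleene logic: ¬c = ¬U = U
b → ¬c = false → U = U  [any arg is the third value ⇒ result is the third value]
In Kleene's strong three-valued logic K3: ¬c = ¬U = U
b → ¬c = false → U = true
They differ because Weak Kleene logic and Kleene's strong three-valued logic K3 treat U differently under the binary connectives.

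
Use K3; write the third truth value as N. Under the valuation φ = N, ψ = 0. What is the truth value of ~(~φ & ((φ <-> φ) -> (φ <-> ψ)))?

N

~φ = ~N = N
φ <-> φ = N <-> N = N
φ <-> ψ = N <-> 0 = N
(φ <-> φ) -> (φ <-> ψ) = N -> N = N
~φ & ((φ <-> φ) -> (φ <-> ψ)) = N & N = N
~(~φ & ((φ <-> φ) -> (φ <-> ψ))) = ~N = N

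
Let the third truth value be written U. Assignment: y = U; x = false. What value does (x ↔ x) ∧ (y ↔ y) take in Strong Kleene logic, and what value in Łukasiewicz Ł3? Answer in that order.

In Strong Kleene logic: x ↔ x = false ↔ false = true
y ↔ y = U ↔ U = U
(x ↔ x) ∧ (y ↔ y) = true ∧ U = U
In Łukasiewicz Ł3: x ↔ x = false ↔ false = true
y ↔ y = U ↔ U = true  [1 − |½−½|]
(x ↔ x) ∧ (y ↔ y) = true ∧ true = true
They differ because Strong Kleene logic and Łukasiewicz Ł3 treat U differently under implication.

U; true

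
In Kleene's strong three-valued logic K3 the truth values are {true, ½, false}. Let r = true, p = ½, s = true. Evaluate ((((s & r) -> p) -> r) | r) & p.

½

s & r = true & true = true
(s & r) -> p = true -> ½ = ½  [~true | ½]
((s & r) -> p) -> r = ½ -> true = true
(((s & r) -> p) -> r) | r = true | true = true
((((s & r) -> p) -> r) | r) & p = true & ½ = ½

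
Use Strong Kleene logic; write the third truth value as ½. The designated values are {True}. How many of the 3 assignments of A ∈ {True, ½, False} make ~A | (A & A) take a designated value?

A=True: True ✓
A=½: ½ ·
A=False: True ✓

2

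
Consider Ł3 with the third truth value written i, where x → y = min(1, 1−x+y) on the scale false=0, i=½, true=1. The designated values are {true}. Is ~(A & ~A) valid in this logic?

No

Countermodel: A=i gives i, which is not designated.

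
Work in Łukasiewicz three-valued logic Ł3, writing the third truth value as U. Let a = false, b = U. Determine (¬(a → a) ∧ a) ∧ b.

false

a → a = false → false = true
¬(a → a) = ¬true = false
¬(a → a) ∧ a = false ∧ false = false
(¬(a → a) ∧ a) ∧ b = false ∧ U = false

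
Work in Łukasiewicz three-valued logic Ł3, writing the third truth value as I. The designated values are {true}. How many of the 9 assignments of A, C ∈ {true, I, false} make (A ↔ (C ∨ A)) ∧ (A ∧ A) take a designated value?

3

Designated under: (A=true, C=true); (A=true, C=I); (A=true, C=false).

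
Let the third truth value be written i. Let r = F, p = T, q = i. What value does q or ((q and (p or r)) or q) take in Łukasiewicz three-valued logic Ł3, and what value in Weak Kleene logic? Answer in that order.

In Łukasiewicz three-valued logic Ł3: p or r = T or F = T
q and (p or r) = i and T = i
(q and (p or r)) or q = i or i = i
q or ((q and (p or r)) or q) = i or i = i
In Weak Kleene logic: p or r = T or F = T
q and (p or r) = i and T = i
(q and (p or r)) or q = i or i = i
q or ((q and (p or r)) or q) = i or i = i

i; i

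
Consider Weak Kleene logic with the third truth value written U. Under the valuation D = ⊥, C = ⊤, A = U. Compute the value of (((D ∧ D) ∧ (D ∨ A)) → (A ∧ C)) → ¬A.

U

D ∧ D = ⊥ ∧ ⊥ = ⊥
D ∨ A = ⊥ ∨ U = U
(D ∧ D) ∧ (D ∨ A) = ⊥ ∧ U = U
A ∧ C = U ∧ ⊤ = U
((D ∧ D) ∧ (D ∨ A)) → (A ∧ C) = U → U = U  [any arg is the third value ⇒ result is the third value]
¬A = ¬U = U
(((D ∧ D) ∧ (D ∨ A)) → (A ∧ C)) → ¬A = U → U = U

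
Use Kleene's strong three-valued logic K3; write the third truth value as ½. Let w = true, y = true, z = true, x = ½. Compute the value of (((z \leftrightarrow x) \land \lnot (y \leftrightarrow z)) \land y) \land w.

false

z \leftrightarrow x = true \leftrightarrow ½ = ½
y \leftrightarrow z = true \leftrightarrow true = true
\lnot (y \leftrightarrow z) = \lnot true = false
(z \leftrightarrow x) \land \lnot (y \leftrightarrow z) = ½ \land false = false
((z \leftrightarrow x) \land \lnot (y \leftrightarrow z)) \land y = false \land true = false
(((z \leftrightarrow x) \land \lnot (y \leftrightarrow z)) \land y) \land w = false \land true = false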